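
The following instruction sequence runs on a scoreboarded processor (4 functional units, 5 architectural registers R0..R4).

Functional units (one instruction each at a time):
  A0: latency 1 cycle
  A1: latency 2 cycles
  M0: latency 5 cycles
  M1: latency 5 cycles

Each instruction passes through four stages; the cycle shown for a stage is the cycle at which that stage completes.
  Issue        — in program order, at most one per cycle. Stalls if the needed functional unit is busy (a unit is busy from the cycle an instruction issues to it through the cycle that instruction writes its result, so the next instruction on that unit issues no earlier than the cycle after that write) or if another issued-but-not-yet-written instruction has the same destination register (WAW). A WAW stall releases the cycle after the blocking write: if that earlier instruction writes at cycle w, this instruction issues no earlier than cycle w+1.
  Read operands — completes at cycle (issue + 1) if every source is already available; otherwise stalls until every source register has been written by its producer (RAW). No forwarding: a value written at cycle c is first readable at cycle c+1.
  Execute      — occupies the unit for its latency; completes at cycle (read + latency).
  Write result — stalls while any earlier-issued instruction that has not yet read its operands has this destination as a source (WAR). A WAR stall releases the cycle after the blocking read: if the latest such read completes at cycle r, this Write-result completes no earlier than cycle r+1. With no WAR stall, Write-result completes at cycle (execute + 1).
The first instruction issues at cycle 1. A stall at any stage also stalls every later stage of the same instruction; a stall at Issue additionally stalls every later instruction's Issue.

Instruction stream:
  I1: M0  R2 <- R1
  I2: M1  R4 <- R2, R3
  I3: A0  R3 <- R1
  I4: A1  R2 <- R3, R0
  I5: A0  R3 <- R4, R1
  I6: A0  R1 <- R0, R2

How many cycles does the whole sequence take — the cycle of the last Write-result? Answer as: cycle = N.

cycle = 22

cycle 1: I1 issues→M0
cycle 2: I1 reads; I2 issues→M1
cycle 3: I3 issues→A0
cycle 4: I3 reads
cycle 5: I3 exec-done
cycle 7: I1 exec-done
cycle 8: I1 writes R2
cycle 9: I2 reads; I4 issues→A1
cycle 10: I3 writes R3
cycle 11: I4 reads; I5 issues→A0
cycle 13: I4 exec-done
cycle 14: I2 exec-done; I4 writes R2
cycle 15: I2 writes R4
cycle 16: I5 reads
cycle 17: I5 exec-done
cycle 18: I5 writes R3
cycle 19: I6 issues→A0
cycle 20: I6 reads
cycle 21: I6 exec-done
cycle 22: I6 writes R1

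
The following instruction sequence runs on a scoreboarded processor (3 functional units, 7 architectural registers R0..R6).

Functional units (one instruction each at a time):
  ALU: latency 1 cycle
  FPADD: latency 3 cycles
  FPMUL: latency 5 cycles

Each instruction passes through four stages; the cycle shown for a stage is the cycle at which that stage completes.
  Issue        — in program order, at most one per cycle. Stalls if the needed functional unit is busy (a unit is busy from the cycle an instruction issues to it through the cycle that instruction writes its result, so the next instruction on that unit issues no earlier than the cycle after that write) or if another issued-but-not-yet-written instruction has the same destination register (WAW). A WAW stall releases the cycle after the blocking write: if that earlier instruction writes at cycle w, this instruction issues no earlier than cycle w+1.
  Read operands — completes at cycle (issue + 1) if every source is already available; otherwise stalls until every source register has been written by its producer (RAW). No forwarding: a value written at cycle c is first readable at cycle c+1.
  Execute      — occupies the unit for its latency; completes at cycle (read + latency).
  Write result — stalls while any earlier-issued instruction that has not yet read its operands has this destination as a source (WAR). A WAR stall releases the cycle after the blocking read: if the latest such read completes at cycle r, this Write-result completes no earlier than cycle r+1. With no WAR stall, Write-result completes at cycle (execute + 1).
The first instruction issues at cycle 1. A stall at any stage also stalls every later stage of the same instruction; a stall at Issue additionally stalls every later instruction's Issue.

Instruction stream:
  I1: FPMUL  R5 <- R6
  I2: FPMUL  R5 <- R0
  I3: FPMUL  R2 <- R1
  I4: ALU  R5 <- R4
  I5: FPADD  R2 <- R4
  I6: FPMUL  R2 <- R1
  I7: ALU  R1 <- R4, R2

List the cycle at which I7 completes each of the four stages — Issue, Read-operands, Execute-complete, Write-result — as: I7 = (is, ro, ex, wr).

I1  is:1  ro:2  ex:7  wr:8
I2  is:9  ro:10  ex:15  wr:16  — struct: FPMUL busy until I1 writes@8
I3  is:17  ro:18  ex:23  wr:24  — struct: FPMUL busy until I2 writes@16
I4  is:18  ro:19  ex:20  wr:21
I5  is:25  ro:26  ex:29  wr:30  — WAW R2: wait I3 write@24
I6  is:31  ro:32  ex:37  wr:38  — WAW R2: wait I5 write@30
I7  is:32  ro:39  ex:40  wr:41  — RAW R2: wait I6 write@38

I7 = (32, 39, 40, 41)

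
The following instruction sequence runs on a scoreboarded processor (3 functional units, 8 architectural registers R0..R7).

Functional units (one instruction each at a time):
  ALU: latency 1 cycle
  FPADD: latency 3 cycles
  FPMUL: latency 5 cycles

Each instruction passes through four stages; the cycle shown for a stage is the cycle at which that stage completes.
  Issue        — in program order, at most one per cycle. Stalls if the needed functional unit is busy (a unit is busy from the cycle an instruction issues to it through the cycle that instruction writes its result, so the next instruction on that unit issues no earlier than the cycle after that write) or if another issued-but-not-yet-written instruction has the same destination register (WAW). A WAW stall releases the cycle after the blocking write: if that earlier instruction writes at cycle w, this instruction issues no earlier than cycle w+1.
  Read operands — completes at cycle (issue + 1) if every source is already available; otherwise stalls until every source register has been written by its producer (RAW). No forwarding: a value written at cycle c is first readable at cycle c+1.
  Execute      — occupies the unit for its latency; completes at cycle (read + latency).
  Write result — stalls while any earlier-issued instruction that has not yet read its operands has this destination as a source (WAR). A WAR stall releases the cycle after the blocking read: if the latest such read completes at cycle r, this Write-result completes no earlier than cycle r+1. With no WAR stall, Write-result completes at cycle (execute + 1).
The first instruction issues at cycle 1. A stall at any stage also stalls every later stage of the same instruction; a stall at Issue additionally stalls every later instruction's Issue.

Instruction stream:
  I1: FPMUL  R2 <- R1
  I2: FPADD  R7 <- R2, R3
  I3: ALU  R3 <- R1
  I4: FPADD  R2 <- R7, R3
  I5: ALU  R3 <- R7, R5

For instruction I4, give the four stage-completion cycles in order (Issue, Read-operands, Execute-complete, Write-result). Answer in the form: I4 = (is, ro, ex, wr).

I4 = (14, 15, 18, 19)

t=1  I1 issues→FPMUL
t=2  I1 reads · I2 issues→FPADD
t=3  I3 issues→ALU
t=4  I3 reads
t=5  I3 exec-done
t=7  I1 exec-done
t=8  I1 writes R2
t=9  I2 reads
t=10  I3 writes R3
t=12  I2 exec-done
t=13  I2 writes R7
t=14  I4 issues→FPADD
t=15  I4 reads · I5 issues→ALU
t=16  I5 reads
t=17  I5 exec-done
t=18  I4 exec-done · I5 writes R3
t=19  I4 writes R2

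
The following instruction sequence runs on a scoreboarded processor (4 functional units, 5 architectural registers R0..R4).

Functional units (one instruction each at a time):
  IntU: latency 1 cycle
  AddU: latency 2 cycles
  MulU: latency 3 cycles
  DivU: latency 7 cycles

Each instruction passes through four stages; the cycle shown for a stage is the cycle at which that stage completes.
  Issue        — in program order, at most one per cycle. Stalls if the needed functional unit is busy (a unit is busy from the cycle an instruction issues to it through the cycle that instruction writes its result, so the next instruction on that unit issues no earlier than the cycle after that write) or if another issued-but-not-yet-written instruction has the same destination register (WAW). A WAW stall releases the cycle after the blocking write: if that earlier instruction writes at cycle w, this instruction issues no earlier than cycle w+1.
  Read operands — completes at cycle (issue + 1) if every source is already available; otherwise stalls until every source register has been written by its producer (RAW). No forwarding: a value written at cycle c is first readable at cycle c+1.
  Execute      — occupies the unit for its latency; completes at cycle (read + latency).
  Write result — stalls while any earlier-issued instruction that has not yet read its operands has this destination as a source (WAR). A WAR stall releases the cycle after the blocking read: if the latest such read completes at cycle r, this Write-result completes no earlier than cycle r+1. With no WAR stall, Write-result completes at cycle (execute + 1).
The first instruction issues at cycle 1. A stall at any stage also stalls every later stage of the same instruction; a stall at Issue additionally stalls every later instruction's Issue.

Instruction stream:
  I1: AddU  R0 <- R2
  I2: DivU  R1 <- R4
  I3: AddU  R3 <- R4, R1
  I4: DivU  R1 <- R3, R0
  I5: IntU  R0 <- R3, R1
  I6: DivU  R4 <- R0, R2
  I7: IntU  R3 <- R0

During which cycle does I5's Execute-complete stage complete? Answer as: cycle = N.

cycle = 26

[I1] 1/2/4/5
[I2] 2/3/10/11
[I3] 6/12/14/15  (struct: AddU busy until I1 writes@5; RAW R1: wait I2 write@11)
[I4] 12/16/23/24  (struct: DivU busy until I2 writes@11; RAW R3: wait I3 write@15)
[I5] 13/25/26/27  (RAW R1: wait I4 write@24)
[I6] 25/28/35/36  (struct: DivU busy until I4 writes@24; RAW R0: wait I5 write@27)
[I7] 28/29/30/31  (struct: IntU busy until I5 writes@27)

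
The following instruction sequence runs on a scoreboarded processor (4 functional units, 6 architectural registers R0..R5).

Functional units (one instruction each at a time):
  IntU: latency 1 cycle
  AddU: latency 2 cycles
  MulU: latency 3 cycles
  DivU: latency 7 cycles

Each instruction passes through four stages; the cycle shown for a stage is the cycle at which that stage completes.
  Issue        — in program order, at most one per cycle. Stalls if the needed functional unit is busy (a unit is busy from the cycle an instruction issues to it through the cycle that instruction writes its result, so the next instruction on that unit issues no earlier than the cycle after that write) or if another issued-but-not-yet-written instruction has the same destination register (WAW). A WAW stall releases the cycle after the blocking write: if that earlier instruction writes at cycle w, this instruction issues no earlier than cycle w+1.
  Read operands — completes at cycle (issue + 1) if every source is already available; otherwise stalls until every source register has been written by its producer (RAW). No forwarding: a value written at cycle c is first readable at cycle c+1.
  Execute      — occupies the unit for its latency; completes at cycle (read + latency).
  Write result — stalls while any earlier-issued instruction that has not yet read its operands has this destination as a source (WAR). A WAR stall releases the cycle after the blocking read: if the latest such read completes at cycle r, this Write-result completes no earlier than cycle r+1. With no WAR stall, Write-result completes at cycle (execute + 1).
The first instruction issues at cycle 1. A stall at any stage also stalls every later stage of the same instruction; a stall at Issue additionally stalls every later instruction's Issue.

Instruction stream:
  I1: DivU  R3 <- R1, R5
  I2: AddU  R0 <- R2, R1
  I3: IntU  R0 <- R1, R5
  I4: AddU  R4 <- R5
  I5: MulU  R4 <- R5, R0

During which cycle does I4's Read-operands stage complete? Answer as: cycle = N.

cycle = 9

I1 -> (1, 2, 9, 10)
I2 -> (2, 3, 5, 6)
I3 -> (7, 8, 9, 10)  // WAW R0: wait I2 write@6
I4 -> (8, 9, 11, 12)
I5 -> (13, 14, 17, 18)  // WAW R4: wait I4 write@12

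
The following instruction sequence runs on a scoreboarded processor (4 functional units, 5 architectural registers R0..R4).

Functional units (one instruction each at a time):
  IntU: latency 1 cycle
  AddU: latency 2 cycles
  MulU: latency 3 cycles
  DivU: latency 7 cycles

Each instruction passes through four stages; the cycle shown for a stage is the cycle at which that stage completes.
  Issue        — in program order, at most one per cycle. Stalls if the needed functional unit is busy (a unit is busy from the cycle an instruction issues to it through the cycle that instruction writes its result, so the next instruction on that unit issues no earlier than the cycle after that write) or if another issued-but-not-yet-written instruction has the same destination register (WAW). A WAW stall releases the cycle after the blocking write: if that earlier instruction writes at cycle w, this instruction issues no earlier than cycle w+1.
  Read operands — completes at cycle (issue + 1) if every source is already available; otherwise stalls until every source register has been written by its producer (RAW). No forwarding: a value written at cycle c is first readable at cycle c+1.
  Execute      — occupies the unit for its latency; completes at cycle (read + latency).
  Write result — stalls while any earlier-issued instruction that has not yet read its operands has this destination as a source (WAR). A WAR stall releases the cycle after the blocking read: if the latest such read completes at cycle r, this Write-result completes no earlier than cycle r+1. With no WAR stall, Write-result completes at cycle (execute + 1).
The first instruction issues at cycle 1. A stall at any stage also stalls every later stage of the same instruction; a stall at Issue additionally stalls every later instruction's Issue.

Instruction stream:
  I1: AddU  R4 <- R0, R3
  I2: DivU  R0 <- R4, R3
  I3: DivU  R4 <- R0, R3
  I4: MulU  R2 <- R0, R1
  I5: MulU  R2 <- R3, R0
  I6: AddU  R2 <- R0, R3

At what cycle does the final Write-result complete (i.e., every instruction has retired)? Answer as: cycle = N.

[I1] 1/2/4/5
[I2] 2/6/13/14  (RAW R4: wait I1 write@5)
[I3] 15/16/23/24  (struct: DivU busy until I2 writes@14)
[I4] 16/17/20/21
[I5] 22/23/26/27  (struct: MulU busy until I4 writes@21)
[I6] 28/29/31/32  (WAW R2: wait I5 write@27)

cycle = 32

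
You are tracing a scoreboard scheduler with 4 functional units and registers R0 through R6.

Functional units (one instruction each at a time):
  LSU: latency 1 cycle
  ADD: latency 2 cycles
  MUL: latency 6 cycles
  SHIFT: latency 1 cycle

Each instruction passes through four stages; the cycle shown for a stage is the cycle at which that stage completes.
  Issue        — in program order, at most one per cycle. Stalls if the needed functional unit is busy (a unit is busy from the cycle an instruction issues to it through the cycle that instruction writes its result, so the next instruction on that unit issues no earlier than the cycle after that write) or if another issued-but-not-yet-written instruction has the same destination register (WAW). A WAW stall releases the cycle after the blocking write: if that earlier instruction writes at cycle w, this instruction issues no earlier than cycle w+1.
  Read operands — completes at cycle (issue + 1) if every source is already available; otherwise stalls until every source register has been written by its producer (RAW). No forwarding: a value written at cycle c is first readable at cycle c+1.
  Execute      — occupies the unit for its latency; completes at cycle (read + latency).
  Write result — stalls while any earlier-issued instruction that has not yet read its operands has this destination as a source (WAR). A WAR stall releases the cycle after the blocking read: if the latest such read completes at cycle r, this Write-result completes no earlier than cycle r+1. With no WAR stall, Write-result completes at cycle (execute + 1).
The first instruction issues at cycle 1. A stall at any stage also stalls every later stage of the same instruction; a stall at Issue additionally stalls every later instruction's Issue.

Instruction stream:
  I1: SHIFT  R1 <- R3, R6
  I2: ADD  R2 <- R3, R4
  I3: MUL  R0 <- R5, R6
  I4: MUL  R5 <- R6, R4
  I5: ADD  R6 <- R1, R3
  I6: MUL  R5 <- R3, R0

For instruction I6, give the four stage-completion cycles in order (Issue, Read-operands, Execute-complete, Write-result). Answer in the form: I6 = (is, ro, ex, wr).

cycle 1: I1→SHIFT
cycle 2: I1 RO, I2→ADD
cycle 3: I1 EX, I2 RO, I3→MUL
cycle 4: I1 WR R1, I3 RO
cycle 5: I2 EX
cycle 6: I2 WR R2
cycle 10: I3 EX
cycle 11: I3 WR R0
cycle 12: I4→MUL
cycle 13: I4 RO, I5→ADD
cycle 14: I5 RO
cycle 16: I5 EX
cycle 17: I5 WR R6
cycle 19: I4 EX
cycle 20: I4 WR R5
cycle 21: I6→MUL
cycle 22: I6 RO
cycle 28: I6 EX
cycle 29: I6 WR R5

I6 = (21, 22, 28, 29)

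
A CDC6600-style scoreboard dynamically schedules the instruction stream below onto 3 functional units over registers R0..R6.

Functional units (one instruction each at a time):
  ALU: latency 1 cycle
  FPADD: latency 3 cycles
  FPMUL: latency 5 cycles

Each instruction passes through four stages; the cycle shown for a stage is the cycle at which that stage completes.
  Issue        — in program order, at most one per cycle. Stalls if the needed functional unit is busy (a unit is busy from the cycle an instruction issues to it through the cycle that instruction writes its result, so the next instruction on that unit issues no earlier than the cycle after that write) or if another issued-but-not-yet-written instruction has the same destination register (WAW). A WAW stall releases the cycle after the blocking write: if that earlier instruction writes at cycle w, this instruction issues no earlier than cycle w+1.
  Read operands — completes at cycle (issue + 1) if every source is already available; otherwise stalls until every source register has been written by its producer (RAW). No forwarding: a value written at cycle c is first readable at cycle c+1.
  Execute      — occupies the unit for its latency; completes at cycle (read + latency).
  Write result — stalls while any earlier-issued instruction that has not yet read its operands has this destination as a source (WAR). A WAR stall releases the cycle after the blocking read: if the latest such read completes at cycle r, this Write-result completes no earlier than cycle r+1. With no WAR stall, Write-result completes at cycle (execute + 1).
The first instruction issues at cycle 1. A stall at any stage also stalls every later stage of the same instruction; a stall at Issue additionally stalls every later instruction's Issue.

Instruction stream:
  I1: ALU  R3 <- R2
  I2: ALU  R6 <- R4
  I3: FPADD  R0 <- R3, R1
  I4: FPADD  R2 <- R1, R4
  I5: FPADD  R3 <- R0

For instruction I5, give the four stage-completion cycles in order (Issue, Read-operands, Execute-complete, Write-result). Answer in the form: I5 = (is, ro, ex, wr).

I5 = (18, 19, 22, 23)

cycle 1: I1 dispatched to ALU
cycle 2: I1 operands ready
cycle 3: I1 complete
cycle 4: R3←I1
cycle 5: I2 dispatched to ALU
cycle 6: I2 operands ready · I3 dispatched to FPADD
cycle 7: I2 complete · I3 operands ready
cycle 8: R6←I2
cycle 10: I3 complete
cycle 11: R0←I3
cycle 12: I4 dispatched to FPADD
cycle 13: I4 operands ready
cycle 16: I4 complete
cycle 17: R2←I4
cycle 18: I5 dispatched to FPADD
cycle 19: I5 operands ready
cycle 22: I5 complete
cycle 23: R3←I5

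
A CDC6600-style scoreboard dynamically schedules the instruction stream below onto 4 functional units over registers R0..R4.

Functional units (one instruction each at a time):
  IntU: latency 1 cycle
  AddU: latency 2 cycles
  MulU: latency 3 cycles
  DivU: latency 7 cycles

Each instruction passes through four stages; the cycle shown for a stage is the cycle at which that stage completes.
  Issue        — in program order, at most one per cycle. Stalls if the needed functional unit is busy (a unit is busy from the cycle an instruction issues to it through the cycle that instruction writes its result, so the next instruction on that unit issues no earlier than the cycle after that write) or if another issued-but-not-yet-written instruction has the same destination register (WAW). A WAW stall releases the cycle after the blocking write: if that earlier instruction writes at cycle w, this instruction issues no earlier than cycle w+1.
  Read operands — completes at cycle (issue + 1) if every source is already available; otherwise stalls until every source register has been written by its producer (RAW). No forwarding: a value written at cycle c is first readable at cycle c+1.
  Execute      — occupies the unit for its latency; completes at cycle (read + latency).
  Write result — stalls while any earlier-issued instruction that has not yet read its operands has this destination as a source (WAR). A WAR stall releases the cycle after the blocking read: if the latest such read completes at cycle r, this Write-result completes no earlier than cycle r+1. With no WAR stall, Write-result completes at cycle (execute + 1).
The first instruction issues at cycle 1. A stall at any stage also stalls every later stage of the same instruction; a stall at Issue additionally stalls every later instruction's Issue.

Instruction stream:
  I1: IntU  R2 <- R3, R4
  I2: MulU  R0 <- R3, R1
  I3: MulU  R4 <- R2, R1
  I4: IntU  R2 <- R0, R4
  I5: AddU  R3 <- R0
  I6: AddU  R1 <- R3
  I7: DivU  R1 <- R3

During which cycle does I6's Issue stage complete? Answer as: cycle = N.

cycle = 15

cycle 1: I1 issues→IntU
cycle 2: I1 reads | I2 issues→MulU
cycle 3: I1 exec-done | I2 reads
cycle 4: I1 writes R2
cycle 6: I2 exec-done
cycle 7: I2 writes R0
cycle 8: I3 issues→MulU
cycle 9: I3 reads | I4 issues→IntU
cycle 10: I5 issues→AddU
cycle 11: I5 reads
cycle 12: I3 exec-done
cycle 13: I3 writes R4 | I5 exec-done
cycle 14: I4 reads | I5 writes R3
cycle 15: I4 exec-done | I6 issues→AddU
cycle 16: I4 writes R2 | I6 reads
cycle 18: I6 exec-done
cycle 19: I6 writes R1
cycle 20: I7 issues→DivU
cycle 21: I7 reads
cycle 28: I7 exec-done
cycle 29: I7 writes R1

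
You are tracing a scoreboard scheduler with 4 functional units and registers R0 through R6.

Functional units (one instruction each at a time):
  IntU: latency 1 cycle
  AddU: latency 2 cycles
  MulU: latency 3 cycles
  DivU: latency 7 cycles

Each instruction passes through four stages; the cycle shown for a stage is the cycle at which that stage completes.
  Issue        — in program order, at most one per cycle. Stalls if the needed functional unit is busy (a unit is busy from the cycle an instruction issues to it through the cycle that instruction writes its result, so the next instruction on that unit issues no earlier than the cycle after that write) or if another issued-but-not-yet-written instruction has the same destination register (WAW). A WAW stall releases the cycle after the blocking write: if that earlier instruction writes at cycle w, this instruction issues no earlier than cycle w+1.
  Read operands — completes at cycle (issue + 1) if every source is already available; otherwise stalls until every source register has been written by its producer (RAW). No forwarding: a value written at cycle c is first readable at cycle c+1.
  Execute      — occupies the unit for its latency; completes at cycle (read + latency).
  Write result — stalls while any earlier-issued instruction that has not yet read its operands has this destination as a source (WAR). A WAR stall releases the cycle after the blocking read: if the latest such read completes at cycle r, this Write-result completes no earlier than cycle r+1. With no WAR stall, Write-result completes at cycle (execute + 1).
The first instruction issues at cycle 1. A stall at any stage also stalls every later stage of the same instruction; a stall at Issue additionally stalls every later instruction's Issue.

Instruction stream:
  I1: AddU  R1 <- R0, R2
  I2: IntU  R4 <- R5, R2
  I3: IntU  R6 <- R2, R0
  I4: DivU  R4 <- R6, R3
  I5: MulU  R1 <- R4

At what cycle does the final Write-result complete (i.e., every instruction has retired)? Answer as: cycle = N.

[1] issue I1 (AddU)
[2] I1 read-ops, issue I2 (IntU)
[3] I2 read-ops
[4] I1 finished on AddU, I2 finished on IntU
[5] I1→R1, I2→R4
[6] issue I3 (IntU)
[7] I3 read-ops, issue I4 (DivU)
[8] I3 finished on IntU, issue I5 (MulU)
[9] I3→R6
[10] I4 read-ops
[17] I4 finished on DivU
[18] I4→R4
[19] I5 read-ops
[22] I5 finished on MulU
[23] I5→R1

cycle = 23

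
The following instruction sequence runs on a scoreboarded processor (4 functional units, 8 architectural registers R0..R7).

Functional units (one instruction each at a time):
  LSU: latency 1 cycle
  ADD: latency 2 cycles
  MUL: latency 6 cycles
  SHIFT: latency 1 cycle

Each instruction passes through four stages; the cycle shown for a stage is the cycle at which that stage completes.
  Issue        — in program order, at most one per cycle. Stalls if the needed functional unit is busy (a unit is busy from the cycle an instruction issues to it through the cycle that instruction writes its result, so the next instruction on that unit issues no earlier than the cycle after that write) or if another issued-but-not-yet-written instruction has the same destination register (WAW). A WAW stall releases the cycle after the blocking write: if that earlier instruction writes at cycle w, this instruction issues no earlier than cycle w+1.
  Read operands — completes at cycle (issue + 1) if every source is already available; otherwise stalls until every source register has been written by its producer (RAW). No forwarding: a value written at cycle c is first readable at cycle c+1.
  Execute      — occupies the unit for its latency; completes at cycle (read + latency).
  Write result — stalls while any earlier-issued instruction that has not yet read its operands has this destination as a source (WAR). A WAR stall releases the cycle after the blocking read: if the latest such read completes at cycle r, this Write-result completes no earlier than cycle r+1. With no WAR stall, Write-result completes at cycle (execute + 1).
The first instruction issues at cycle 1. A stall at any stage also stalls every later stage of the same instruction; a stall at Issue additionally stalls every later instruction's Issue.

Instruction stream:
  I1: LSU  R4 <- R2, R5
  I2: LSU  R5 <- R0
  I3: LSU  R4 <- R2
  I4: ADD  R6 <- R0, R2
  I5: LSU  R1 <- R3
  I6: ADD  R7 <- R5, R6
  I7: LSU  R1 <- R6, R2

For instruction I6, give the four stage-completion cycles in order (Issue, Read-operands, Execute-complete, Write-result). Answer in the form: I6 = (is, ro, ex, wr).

I6 = (15, 16, 18, 19)

cycle 1: I1 issues→LSU
cycle 2: I1 reads
cycle 3: I1 exec-done
cycle 4: I1 writes R4
cycle 5: I2 issues→LSU
cycle 6: I2 reads
cycle 7: I2 exec-done
cycle 8: I2 writes R5
cycle 9: I3 issues→LSU
cycle 10: I3 reads, I4 issues→ADD
cycle 11: I3 exec-done, I4 reads
cycle 12: I3 writes R4
cycle 13: I4 exec-done, I5 issues→LSU
cycle 14: I4 writes R6, I5 reads
cycle 15: I5 exec-done, I6 issues→ADD
cycle 16: I5 writes R1, I6 reads
cycle 17: I7 issues→LSU
cycle 18: I6 exec-done, I7 reads
cycle 19: I6 writes R7, I7 exec-done
cycle 20: I7 writes R1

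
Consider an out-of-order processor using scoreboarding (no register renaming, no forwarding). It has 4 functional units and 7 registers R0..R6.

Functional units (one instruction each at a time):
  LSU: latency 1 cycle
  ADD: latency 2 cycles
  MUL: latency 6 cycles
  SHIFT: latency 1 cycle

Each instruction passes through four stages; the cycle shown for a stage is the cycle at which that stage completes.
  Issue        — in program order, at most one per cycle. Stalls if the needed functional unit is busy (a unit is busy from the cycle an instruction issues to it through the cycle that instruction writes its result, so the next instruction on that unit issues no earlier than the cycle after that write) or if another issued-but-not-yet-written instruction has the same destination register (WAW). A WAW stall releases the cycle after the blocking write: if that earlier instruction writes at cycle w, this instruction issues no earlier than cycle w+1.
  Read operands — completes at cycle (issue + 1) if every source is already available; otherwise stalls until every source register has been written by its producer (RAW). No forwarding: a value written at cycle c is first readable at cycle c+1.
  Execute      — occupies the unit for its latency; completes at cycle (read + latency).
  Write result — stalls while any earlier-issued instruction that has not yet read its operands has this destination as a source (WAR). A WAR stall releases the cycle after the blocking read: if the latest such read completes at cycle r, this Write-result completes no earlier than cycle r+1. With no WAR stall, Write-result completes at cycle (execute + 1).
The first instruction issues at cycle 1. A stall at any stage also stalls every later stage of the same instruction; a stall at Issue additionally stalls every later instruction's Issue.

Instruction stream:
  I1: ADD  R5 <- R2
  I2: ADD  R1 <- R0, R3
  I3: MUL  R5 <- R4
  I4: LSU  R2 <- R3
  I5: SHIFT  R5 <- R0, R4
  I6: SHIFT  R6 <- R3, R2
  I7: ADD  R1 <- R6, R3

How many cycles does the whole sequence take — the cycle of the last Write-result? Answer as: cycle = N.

cycle = 27

t=1  issue I1 (ADD)
t=2  I1 read-ops
t=4  I1 finished on ADD
t=5  I1→R5
t=6  issue I2 (ADD)
t=7  I2 read-ops · issue I3 (MUL)
t=8  I3 read-ops · issue I4 (LSU)
t=9  I2 finished on ADD · I4 read-ops
t=10  I2→R1 · I4 finished on LSU
t=11  I4→R2
t=14  I3 finished on MUL
t=15  I3→R5
t=16  issue I5 (SHIFT)
t=17  I5 read-ops
t=18  I5 finished on SHIFT
t=19  I5→R5
t=20  issue I6 (SHIFT)
t=21  I6 read-ops · issue I7 (ADD)
t=22  I6 finished on SHIFT
t=23  I6→R6
t=24  I7 read-ops
t=26  I7 finished on ADD
t=27  I7→R1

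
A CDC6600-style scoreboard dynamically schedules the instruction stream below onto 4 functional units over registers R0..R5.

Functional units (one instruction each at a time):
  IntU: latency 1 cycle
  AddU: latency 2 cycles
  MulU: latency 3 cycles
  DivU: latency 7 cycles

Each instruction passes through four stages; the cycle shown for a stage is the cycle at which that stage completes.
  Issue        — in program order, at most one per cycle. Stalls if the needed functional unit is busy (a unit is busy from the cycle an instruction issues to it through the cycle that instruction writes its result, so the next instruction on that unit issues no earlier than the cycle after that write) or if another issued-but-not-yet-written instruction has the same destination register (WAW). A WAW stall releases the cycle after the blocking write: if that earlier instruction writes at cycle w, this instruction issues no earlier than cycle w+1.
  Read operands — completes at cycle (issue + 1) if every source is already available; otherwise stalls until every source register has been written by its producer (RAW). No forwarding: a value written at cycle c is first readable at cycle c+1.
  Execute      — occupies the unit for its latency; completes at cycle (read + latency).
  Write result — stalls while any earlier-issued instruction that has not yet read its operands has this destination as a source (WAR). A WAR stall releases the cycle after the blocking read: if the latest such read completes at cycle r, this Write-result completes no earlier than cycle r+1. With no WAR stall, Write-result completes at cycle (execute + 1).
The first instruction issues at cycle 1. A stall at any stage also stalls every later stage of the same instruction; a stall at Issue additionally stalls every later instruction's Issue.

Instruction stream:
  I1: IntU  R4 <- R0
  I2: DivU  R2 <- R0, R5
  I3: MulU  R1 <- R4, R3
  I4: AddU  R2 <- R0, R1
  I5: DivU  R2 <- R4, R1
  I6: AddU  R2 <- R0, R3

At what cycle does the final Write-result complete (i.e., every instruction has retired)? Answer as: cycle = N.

cycle = 31

[I1] 1/2/3/4
[I2] 2/3/10/11
[I3] 3/5/8/9  (RAW R4: wait I1 write@4)
[I4] 12/13/15/16  (WAW R2: wait I2 write@11)
[I5] 17/18/25/26  (WAW R2: wait I4 write@16)
[I6] 27/28/30/31  (WAW R2: wait I5 write@26)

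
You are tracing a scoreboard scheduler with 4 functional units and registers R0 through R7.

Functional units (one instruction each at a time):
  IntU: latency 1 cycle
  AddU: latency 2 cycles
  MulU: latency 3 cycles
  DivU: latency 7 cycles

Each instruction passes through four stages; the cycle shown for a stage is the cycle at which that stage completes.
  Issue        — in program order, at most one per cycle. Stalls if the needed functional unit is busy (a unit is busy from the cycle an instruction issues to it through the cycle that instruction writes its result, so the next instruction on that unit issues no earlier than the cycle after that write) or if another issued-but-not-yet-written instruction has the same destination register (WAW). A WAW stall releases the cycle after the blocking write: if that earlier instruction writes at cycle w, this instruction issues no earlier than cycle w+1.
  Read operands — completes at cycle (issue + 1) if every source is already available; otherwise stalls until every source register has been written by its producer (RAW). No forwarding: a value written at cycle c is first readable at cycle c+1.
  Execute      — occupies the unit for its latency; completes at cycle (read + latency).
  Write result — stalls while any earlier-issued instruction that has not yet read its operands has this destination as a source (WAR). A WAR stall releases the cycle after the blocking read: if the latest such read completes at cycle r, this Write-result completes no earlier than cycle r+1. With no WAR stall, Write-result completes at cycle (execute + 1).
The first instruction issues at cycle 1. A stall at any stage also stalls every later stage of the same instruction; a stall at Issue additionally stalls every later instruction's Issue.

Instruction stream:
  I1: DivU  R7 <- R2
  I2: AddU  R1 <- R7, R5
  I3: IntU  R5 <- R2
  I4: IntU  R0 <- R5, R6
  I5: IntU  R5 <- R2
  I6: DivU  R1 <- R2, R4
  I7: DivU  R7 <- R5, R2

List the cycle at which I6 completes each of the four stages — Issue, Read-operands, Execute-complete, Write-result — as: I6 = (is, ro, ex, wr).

I6 = (18, 19, 26, 27)

1) issue 1, read 2, done 9, write 10
2) issue 2, read 11, done 13, write 14  <RAW R7: wait I1 write@10>
3) issue 3, read 4, done 5, write 12  <WAR R5: wait I2 read@11>
4) issue 13, read 14, done 15, write 16  <struct: IntU busy until I3 writes@12>
5) issue 17, read 18, done 19, write 20  <struct: IntU busy until I4 writes@16>
6) issue 18, read 19, done 26, write 27
7) issue 28, read 29, done 36, write 37  <struct: DivU busy until I6 writes@27>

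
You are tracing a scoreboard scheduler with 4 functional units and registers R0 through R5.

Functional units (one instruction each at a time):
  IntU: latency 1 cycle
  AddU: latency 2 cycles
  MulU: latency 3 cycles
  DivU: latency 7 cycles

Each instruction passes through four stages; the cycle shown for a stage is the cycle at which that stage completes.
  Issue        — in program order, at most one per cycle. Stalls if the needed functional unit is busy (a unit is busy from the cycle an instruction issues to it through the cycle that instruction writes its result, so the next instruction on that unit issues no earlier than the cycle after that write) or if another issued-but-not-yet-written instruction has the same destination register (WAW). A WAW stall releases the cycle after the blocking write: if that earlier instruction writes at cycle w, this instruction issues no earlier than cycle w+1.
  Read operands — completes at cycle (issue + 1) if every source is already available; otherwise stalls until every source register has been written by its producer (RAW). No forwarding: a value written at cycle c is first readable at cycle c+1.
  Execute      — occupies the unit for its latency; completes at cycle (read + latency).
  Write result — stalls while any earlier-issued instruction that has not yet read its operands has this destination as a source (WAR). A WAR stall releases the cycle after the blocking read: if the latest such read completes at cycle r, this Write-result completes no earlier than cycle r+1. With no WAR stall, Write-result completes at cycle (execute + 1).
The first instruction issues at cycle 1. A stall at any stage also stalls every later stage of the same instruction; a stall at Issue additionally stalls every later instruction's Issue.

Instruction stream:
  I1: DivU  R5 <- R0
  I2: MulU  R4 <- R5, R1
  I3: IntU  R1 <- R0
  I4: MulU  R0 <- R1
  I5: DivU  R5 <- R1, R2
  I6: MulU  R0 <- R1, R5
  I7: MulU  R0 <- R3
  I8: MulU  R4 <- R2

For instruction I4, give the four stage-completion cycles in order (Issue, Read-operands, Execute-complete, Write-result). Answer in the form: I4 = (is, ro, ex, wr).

c1: I1 issues→DivU
c2: I1 reads, I2 issues→MulU
c3: I3 issues→IntU
c4: I3 reads
c5: I3 exec-done
c9: I1 exec-done
c10: I1 writes R5
c11: I2 reads
c12: I3 writes R1
c14: I2 exec-done
c15: I2 writes R4
c16: I4 issues→MulU
c17: I4 reads, I5 issues→DivU
c18: I5 reads
c20: I4 exec-done
c21: I4 writes R0
c22: I6 issues→MulU
c25: I5 exec-done
c26: I5 writes R5
c27: I6 reads
c30: I6 exec-done
c31: I6 writes R0
c32: I7 issues→MulU
c33: I7 reads
c36: I7 exec-done
c37: I7 writes R0
c38: I8 issues→MulU
c39: I8 reads
c42: I8 exec-done
c43: I8 writes R4

I4 = (16, 17, 20, 21)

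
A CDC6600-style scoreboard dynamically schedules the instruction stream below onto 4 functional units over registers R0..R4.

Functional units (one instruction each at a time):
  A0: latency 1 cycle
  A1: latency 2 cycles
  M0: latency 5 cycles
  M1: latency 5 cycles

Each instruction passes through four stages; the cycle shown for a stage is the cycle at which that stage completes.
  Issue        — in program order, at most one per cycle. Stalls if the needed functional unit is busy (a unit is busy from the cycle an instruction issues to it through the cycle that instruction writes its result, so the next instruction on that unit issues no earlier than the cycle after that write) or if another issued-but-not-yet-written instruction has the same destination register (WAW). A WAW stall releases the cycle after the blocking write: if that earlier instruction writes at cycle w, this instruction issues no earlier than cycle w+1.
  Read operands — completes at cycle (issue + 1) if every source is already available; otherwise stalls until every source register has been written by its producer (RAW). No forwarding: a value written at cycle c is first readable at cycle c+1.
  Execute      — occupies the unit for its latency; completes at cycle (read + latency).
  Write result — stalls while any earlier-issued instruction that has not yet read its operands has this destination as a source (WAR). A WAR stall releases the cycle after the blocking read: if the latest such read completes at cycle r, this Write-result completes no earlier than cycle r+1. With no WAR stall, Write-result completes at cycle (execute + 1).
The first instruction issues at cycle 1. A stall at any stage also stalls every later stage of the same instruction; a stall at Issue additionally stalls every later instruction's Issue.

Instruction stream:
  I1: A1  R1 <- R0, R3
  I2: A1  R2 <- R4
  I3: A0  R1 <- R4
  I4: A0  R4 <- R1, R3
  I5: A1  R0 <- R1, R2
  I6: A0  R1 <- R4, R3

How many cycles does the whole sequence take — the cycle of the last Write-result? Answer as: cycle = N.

cycle = 18

t=1  I1 dispatched to A1
t=2  I1 operands ready
t=4  I1 complete
t=5  R1←I1
t=6  I2 dispatched to A1
t=7  I2 operands ready · I3 dispatched to A0
t=8  I3 operands ready
t=9  I2 complete · I3 complete
t=10  R2←I2 · R1←I3
t=11  I4 dispatched to A0
t=12  I4 operands ready · I5 dispatched to A1
t=13  I4 complete · I5 operands ready
t=14  R4←I4
t=15  I5 complete · I6 dispatched to A0
t=16  R0←I5 · I6 operands ready
t=17  I6 complete
t=18  R1←I6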